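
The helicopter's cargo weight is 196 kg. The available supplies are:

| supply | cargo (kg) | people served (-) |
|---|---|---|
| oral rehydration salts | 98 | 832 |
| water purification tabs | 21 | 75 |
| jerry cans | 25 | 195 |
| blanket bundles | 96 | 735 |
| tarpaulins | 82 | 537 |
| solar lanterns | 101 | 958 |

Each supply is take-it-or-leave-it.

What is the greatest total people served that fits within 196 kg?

1567

A density-first pass picks water purification tabs + jerry cans + solar lanterns — 1228 at 147 kg.
Reworking the packing: oral rehydration salts + blanket bundles uses 194 kg and improves the total to 1567.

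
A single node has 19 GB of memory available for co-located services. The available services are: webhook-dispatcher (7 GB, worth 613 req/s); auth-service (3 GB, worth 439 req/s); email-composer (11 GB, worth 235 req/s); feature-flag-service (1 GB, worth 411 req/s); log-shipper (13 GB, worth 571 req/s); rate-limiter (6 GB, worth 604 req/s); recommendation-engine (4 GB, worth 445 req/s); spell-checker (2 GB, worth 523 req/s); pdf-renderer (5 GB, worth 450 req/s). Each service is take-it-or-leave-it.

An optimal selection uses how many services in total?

Optimal total is 2590.
webhook-dispatcher + auth-service + feature-flag-service + rate-limiter + spell-checker hits 2590 at 19 GB.
Any selection reaching 2590 contains exactly 5 services.

5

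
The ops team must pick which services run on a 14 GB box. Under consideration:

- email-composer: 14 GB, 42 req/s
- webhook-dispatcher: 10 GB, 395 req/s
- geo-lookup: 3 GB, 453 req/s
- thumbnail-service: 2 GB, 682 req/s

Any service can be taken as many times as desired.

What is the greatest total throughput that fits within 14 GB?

4774

Ranking by ratio (throughput/GB): thumbnail-service 341.00, geo-lookup 151.00, webhook-dispatcher 39.50.
Taking 7×thumbnail-service: 14 GB used, 4774 in throughput.
Every other selection either busts 14 GB or fails to beat 4774.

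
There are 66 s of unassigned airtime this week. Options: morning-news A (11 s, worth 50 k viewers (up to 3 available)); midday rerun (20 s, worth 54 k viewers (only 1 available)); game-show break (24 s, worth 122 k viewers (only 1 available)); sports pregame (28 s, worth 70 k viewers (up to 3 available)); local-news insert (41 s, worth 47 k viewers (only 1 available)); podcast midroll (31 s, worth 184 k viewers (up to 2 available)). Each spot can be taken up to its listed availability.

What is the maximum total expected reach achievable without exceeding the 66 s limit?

368

By expected reach per s: podcast midroll 5.94, game-show break 5.08, morning-news A 4.55 lead.
The ratio ordering already packs tightly: 2×podcast midroll, 62 s, 368.
Nothing else within 66 s beats 368.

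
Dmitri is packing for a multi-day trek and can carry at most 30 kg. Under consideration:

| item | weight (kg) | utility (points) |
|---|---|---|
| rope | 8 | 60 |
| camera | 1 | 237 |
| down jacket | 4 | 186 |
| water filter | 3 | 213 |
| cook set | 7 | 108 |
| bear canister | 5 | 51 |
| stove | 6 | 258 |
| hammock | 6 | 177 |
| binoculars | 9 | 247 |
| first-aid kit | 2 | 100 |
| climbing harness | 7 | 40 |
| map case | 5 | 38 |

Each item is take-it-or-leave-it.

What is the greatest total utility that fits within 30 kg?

1318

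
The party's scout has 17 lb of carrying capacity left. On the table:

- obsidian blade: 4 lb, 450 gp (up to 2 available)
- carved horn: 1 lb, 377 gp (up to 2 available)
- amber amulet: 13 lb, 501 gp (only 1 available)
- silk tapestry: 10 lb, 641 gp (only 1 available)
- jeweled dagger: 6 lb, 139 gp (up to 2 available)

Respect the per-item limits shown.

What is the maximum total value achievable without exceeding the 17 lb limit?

By value per lb: carved horn 377.00, obsidian blade 112.50, silk tapestry 64.10, amber amulet 38.54 lead.
Greedy by ratio would take 2×obsidian blade + 2×carved horn + jeweled dagger: 16 lb used, total 1793.
Dropping obsidian blade and jeweled dagger frees 10 lb; slotting in silk tapestry (10 lb) lifts the total to 1845 at 16 lb.

1845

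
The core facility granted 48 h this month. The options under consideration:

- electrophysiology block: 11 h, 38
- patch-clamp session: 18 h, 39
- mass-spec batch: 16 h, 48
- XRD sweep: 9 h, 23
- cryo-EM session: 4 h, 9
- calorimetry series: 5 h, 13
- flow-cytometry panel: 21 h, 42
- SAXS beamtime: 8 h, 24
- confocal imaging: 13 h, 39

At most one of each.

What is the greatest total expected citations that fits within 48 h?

Taking electrophysiology block + mass-spec batch + SAXS beamtime + confocal imaging: 48 h used, 149 in expected citations.
Next best is electrophysiology block + mass-spec batch + XRD sweep + cryo-EM session + SAXS beamtime at 142 (48 h) — short by 7.

149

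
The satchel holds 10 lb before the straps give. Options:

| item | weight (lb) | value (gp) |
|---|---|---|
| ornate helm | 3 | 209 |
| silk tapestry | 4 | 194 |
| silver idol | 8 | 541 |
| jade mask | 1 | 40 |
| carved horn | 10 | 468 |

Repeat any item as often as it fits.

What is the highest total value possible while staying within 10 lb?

Taking 3×ornate helm + jade mask: 10 lb used, 667 in value.

667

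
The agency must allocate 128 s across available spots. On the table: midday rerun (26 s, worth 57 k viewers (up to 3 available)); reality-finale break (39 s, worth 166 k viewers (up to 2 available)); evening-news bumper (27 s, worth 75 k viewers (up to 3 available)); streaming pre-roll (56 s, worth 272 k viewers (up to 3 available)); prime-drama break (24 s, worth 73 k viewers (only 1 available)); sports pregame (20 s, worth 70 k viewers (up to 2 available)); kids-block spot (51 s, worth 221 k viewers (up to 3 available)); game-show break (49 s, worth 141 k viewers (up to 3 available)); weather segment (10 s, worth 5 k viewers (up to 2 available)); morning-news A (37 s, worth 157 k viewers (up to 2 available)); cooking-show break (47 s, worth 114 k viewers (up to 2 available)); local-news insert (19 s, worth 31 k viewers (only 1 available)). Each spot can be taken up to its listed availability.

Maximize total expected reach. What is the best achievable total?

563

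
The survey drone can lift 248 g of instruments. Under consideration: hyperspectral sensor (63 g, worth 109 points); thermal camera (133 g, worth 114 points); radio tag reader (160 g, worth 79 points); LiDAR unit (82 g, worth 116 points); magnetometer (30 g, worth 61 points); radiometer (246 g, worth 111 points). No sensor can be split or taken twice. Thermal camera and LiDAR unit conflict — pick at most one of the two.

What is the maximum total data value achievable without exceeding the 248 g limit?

286

Density check — magnetometer 2.03, hyperspectral sensor 1.73, LiDAR unit 1.41, thermal camera 0.86 are the best per g.
Best packing: hyperspectral sensor + LiDAR unit + magnetometer — 175 g, 286 total.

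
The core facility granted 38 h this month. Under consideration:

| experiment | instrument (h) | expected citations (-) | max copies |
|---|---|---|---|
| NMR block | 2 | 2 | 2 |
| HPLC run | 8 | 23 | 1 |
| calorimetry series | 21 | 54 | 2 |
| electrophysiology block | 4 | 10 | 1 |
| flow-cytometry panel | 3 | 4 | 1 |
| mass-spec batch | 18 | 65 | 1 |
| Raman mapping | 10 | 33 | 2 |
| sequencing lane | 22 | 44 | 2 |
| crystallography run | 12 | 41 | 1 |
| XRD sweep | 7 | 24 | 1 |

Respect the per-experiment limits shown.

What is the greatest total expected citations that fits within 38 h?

131

The ratio heuristic lands on mass-spec batch + crystallography run + XRD sweep (130) but leaves 1 h idle.
Dropping crystallography run and XRD sweep frees 19 h; slotting in 2×Raman mapping (20 h) lifts the total to 131 at 38 h.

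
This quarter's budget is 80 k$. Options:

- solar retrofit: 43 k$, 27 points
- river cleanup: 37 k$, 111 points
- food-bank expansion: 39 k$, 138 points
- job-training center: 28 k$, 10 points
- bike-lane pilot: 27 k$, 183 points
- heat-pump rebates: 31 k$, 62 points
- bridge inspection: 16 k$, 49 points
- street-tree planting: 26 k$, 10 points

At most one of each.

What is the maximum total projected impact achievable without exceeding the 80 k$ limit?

Density check — bike-lane pilot 6.78, food-bank expansion 3.54, bridge inspection 3.06 are the best per k$.
Taking the top-ratio projects first gives food-bank expansion + bike-lane pilot for 321 (66 k$).
Dropping food-bank expansion frees 39 k$; slotting in river cleanup + bridge inspection (53 k$) lifts the total to 343 at 80 k$.
That's the maximum — no swap from here does better than 343.

343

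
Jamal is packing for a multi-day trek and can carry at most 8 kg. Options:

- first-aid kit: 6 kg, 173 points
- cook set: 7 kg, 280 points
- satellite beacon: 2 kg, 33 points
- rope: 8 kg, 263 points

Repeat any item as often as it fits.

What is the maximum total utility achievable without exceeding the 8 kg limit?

Ranking by ratio (utility/kg): cook set 40.00, rope 32.88, first-aid kit 28.83.
Taking cook set: 7 kg used, 280 in utility.

280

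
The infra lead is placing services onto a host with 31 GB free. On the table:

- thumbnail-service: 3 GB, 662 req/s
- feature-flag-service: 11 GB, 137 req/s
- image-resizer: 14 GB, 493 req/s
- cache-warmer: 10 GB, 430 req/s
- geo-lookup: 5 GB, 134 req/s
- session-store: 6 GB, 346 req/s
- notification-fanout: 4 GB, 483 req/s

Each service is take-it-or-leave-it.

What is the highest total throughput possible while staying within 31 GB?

2068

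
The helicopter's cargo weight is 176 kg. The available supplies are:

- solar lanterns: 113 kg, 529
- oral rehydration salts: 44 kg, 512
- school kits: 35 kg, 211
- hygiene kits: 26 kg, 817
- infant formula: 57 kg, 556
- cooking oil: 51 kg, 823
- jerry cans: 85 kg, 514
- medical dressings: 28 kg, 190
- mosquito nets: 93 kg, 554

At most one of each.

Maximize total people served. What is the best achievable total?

2407

The ratio heuristic lands on oral rehydration salts + hygiene kits + cooking oil + medical dressings (2342) but leaves 27 kg idle.
The 72 kg tied up in oral rehydration salts and medical dressings is better spent on school kits + infant formula — total rises to 2407 (169 kg).
Runner-up hygiene kits + infant formula + cooking oil + medical dressings tops out at 2386.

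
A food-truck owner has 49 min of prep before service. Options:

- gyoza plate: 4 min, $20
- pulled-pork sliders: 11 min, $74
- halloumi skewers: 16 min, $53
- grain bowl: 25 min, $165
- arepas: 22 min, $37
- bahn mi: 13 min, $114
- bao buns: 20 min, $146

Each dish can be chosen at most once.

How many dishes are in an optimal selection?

4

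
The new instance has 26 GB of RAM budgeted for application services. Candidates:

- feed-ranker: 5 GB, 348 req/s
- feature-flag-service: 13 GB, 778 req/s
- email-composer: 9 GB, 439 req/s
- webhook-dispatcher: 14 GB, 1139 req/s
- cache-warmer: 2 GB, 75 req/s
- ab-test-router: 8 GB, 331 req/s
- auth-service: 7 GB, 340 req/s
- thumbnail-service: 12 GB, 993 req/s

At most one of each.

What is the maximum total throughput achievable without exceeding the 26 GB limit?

2132

Best packing: webhook-dispatcher + thumbnail-service — 26 GB, 2132 total.
The closest alternative, feed-ranker + webhook-dispatcher + auth-service, reaches only 1827.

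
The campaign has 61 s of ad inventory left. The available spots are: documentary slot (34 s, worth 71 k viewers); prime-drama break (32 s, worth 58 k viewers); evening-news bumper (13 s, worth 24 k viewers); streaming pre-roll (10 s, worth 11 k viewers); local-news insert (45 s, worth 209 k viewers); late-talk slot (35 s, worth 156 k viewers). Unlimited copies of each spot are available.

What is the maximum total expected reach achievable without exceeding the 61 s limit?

Best packing: evening-news bumper + local-news insert — 58 s, 233 total.
That's the maximum — no swap from here does better than 233.

233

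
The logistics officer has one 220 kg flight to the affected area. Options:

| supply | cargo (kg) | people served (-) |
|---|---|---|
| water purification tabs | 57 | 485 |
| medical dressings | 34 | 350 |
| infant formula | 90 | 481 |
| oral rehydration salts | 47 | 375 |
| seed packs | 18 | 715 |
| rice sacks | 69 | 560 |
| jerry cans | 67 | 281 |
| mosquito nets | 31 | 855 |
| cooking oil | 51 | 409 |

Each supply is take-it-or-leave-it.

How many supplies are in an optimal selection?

5

The maximum people served within 220 kg is 2965.
water purification tabs + medical dressings + seed packs + rice sacks + mosquito nets hits 2965 at 209 kg.
Any selection reaching 2965 contains exactly 5 supplies.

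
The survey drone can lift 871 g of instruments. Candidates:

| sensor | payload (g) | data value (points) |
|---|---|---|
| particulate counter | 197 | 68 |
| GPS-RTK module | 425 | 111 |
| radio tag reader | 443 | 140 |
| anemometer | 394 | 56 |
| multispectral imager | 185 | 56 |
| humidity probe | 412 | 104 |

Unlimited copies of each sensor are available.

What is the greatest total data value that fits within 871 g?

276

Filling by ratio: 4×particulate counter for 272, with 83 g left unused.
Dropping 2×particulate counter frees 394 g; slotting in radio tag reader (443 g) lifts the total to 276 at 837 g.
The spare 34 g is too small for any remaining sensor, and no exchange beats 276.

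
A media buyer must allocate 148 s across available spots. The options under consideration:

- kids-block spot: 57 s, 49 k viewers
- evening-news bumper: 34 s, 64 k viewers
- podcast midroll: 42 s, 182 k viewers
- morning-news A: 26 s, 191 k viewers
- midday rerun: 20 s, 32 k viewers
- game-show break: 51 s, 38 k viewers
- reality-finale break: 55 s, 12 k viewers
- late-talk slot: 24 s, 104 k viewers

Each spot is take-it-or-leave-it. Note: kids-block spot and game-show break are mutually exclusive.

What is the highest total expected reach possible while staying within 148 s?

Taking evening-news bumper + podcast midroll + morning-news A + midday rerun + late-talk slot: 146 s used, 573 in expected reach.
The closest alternative, evening-news bumper + podcast midroll + morning-news A + late-talk slot, reaches only 541.

573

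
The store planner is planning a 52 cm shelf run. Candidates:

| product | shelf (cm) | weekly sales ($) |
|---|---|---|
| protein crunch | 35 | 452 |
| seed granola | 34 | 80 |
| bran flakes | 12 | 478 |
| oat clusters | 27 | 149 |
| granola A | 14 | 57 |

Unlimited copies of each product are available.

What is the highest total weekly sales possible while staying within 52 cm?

Ranking by ratio (weekly sales/cm): bran flakes 39.83, protein crunch 12.91, oat clusters 5.52.
Taking 4×bran flakes: 48 cm used, 1912 in weekly sales.
That's the maximum — no swap from here does better than 1912.

1912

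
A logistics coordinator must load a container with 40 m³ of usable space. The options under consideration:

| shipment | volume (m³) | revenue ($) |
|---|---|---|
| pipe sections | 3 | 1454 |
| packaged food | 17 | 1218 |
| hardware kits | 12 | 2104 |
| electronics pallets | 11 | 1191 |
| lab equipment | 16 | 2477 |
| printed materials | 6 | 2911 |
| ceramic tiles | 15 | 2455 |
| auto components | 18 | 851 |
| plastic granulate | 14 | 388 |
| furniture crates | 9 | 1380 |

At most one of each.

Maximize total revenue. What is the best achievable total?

Density check — printed materials 485.17, pipe sections 484.67, hardware kits 175.33, ceramic tiles 163.67 are the best per m³.
The ratio heuristic lands on pipe sections + hardware kits + printed materials + ceramic tiles (8924) but leaves 4 m³ idle.
Dropping hardware kits frees 12 m³; slotting in lab equipment (16 m³) lifts the total to 9297 at 40 m³.
Runner-up pipe sections + hardware kits + lab equipment + printed materials tops out at 8946.

9297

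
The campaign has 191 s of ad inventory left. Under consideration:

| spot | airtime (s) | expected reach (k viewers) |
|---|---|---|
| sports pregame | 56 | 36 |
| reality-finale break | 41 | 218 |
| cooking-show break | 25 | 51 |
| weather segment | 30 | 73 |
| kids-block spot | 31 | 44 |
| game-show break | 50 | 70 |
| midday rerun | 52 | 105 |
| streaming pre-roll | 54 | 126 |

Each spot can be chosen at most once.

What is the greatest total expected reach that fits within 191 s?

Taking the top-ratio spots first gives reality-finale break + cooking-show break + weather segment + kids-block spot + streaming pre-roll for 512 (181 s).
Replace cooking-show break and kids-block spot with midday rerun: the trade gains 10 net, giving 522 at 177 s.
Runner-up reality-finale break + cooking-show break + weather segment + kids-block spot + streaming pre-roll tops out at 512.

522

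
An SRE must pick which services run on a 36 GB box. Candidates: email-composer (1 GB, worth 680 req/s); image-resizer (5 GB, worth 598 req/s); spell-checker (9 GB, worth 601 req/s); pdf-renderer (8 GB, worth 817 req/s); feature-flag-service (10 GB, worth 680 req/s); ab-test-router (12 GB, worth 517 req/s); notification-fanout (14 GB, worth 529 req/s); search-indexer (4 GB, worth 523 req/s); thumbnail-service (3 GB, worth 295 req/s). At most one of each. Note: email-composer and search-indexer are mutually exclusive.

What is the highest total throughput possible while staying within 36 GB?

Taking email-composer + image-resizer + spell-checker + pdf-renderer + feature-flag-service + thumbnail-service: 36 GB used, 3671 in throughput.

3671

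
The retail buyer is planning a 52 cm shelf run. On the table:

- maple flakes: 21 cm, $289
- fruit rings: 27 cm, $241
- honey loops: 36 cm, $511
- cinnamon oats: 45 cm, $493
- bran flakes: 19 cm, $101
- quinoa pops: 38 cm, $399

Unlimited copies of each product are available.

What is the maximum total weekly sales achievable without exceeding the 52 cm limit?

578

By weekly sales per cm: honey loops 14.19, maple flakes 13.76, cinnamon oats 10.96, quinoa pops 10.50 lead.
Filling by ratio: honey loops for 511, with 16 cm left unused.
The 36 cm tied up in honey loops is better spent on 2×maple flakes — total rises to 578 (42 cm).
No other feasible combination exceeds 578.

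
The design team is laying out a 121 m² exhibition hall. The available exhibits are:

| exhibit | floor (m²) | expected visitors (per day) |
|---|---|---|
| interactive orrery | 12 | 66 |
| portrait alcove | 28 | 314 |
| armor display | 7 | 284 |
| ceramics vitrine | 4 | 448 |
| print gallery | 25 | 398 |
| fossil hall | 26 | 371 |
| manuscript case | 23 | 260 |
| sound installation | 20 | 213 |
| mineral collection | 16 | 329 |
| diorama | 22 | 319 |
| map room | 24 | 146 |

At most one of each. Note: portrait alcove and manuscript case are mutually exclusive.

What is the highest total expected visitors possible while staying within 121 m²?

2362

By expected visitors per m²: ceramics vitrine 112.00, armor display 40.57, mineral collection 20.56 lead.
Armor display + ceramics vitrine + print gallery + fossil hall + sound installation + mineral collection + diorama uses 120 of the 121 m² and totals 2362.
The spare 1 m² is too small for any remaining exhibit, and no feasible exchange beats 2362.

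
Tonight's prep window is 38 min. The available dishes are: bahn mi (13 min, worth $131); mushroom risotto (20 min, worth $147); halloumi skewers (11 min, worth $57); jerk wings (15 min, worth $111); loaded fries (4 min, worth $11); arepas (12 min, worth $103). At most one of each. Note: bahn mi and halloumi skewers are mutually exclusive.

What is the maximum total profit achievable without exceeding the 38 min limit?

289

Taking bahn mi + mushroom risotto + loaded fries: 37 min used, 289 in profit.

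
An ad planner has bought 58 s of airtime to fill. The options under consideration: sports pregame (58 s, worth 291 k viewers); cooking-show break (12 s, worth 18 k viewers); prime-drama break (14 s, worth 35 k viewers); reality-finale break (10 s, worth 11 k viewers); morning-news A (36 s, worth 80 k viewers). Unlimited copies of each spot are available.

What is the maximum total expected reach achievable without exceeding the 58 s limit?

291

The ratio ordering already packs tightly: sports pregame, 58 s, 291.
No other feasible combination exceeds 291.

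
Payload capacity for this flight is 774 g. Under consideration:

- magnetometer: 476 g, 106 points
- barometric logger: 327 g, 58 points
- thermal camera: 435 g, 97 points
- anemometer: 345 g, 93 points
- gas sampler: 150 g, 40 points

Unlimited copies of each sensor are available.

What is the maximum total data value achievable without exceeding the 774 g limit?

200

Density check — anemometer 0.27, gas sampler 0.27, thermal camera 0.22 are the best per g.
A density-first pass picks 2×anemometer — 186 at 690 g.
The 690 g tied up in 2×anemometer is better spent on 5×gas sampler — total rises to 200 (750 g).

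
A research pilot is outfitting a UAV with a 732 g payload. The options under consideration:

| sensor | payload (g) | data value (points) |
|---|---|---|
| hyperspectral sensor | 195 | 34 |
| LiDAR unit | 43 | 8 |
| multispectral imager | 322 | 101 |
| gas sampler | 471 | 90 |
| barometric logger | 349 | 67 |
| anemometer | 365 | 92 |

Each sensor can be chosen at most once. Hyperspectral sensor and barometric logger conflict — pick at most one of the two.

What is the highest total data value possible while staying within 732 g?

201

The ratio ordering already packs tightly: LiDAR unit + multispectral imager + anemometer, 730 g, 201.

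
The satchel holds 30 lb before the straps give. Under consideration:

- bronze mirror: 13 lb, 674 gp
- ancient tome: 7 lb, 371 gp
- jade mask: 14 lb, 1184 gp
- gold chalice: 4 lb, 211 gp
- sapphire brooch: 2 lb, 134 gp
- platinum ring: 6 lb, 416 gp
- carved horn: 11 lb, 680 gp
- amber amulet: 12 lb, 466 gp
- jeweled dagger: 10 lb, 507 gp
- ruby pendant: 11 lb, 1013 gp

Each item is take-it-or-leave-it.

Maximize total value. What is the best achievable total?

Filling by ratio: jade mask + sapphire brooch + ruby pendant for 2331, with 3 lb left unused.
Replace sapphire brooch with gold chalice: the trade gains 77 net, giving 2408 at 29 lb.

2408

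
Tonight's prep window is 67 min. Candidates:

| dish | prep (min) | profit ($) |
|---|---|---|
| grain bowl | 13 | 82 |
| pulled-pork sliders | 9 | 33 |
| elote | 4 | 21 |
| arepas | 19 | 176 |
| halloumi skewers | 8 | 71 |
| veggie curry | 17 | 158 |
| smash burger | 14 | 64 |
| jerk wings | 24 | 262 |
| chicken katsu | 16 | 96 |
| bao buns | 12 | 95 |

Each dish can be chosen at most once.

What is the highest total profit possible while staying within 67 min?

625

Taking the top-ratio dishes first gives elote + arepas + veggie curry + jerk wings for 617 (64 min).
Replace veggie curry with halloumi skewers + bao buns: the trade gains 8 net, giving 625 at 67 min.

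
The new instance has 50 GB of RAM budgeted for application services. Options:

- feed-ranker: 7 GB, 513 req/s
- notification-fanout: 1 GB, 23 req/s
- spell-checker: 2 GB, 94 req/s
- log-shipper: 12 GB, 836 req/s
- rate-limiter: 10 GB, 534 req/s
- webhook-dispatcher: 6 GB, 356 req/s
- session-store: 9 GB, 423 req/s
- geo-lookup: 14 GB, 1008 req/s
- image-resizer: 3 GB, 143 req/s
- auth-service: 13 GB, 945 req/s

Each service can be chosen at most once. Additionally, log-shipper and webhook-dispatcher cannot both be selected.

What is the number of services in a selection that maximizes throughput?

6

Best achievable throughput is 3468.
For example feed-ranker + notification-fanout + log-shipper + geo-lookup + image-resizer + auth-service achieves it, using 50 GB.
All optima have 6 services.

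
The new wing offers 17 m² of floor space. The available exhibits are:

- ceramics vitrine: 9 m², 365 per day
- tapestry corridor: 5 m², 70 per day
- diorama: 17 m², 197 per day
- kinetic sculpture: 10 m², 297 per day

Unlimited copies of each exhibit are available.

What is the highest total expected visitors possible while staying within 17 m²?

435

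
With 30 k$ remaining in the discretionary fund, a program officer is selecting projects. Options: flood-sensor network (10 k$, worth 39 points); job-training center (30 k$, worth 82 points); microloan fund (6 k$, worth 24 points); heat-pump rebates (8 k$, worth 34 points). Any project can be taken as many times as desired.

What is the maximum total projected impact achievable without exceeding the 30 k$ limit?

126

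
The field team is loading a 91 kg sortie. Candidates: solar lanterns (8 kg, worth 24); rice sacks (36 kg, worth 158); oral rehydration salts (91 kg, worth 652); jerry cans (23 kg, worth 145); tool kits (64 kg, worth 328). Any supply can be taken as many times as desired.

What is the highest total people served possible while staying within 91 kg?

652

Taking oral rehydration salts: 91 kg used, 652 in people served.
Nothing else within 91 kg beats 652.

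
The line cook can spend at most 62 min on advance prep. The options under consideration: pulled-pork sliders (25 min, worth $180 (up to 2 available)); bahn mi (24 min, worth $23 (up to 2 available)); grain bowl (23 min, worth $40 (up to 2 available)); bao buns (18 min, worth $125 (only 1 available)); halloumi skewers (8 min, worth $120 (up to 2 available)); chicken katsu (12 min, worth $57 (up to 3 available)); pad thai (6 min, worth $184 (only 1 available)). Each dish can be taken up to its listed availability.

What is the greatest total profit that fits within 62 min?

Best packing: pulled-pork sliders + 2×halloumi skewers + chicken katsu + pad thai — 59 min, 661 total.
The spare 3 min is too small for any remaining dish, and no exchange beats 661.

661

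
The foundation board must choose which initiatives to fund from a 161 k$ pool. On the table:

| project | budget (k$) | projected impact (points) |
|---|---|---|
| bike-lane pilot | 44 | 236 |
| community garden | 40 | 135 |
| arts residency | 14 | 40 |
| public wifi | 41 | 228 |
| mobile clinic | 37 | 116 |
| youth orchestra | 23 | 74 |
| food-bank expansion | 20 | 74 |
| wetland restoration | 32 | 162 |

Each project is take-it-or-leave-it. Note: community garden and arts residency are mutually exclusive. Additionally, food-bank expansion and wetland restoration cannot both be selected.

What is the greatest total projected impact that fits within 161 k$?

761

Bike-lane pilot + community garden + public wifi + wetland restoration uses 157 of the 161 k$ and totals 761.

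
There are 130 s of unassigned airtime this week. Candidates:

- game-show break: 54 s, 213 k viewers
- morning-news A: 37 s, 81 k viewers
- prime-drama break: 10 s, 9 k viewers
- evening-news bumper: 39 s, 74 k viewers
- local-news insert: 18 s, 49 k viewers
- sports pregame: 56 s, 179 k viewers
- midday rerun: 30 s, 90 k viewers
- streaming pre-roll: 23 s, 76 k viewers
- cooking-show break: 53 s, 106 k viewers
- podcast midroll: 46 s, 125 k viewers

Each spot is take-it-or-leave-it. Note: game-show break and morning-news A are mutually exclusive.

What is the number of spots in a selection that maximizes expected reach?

3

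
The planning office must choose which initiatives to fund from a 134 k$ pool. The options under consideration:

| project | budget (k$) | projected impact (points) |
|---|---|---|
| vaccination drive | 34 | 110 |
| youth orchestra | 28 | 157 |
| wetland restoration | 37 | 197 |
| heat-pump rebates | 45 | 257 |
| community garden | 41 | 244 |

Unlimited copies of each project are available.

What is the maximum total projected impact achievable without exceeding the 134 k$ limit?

Filling by ratio: 3×community garden for 732, with 11 k$ left unused.
Dropping 2×community garden frees 82 k$; slotting in 2×heat-pump rebates (90 k$) lifts the total to 758 at 131 k$.
The spare 3 k$ is too small for any remaining project, and no exchange beats 758.

758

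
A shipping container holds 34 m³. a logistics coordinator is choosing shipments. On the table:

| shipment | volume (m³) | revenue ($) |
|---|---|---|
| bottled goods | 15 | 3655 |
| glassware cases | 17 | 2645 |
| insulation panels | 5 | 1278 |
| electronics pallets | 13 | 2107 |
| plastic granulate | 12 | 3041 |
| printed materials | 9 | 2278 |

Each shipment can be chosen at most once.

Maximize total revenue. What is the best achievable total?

7974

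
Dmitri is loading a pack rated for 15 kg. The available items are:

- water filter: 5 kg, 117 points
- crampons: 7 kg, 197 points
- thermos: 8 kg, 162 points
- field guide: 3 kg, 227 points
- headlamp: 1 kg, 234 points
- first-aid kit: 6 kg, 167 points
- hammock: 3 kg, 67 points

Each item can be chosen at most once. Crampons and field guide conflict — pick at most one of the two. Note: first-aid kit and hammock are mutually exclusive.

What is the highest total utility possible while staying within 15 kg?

745

Taking water filter + field guide + headlamp + first-aid kit: 15 kg used, 745 in utility.
Next best is thermos + field guide + headlamp + hammock at 690 (15 kg) — short by 55.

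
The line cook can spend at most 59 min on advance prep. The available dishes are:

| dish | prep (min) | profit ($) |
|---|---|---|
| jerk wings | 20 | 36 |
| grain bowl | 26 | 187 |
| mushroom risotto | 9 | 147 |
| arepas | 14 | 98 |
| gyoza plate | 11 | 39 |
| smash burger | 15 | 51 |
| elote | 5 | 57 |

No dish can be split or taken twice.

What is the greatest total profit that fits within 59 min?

The ratio ordering already packs tightly: grain bowl + mushroom risotto + arepas + elote, 54 min, 489.

489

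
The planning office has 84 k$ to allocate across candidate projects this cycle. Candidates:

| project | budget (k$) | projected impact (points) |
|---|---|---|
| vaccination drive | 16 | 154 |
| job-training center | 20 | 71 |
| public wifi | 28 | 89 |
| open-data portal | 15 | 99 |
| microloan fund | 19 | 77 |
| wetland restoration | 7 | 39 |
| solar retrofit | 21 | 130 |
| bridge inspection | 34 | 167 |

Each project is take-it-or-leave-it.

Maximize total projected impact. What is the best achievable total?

499

Ranking by ratio (projected impact/k$): vaccination drive 9.62, open-data portal 6.60, solar retrofit 6.19.
Taking vaccination drive + open-data portal + microloan fund + wetland restoration + solar retrofit: 78 k$ used, 499 in projected impact.
Runner-up vaccination drive + open-data portal + microloan fund + bridge inspection tops out at 497.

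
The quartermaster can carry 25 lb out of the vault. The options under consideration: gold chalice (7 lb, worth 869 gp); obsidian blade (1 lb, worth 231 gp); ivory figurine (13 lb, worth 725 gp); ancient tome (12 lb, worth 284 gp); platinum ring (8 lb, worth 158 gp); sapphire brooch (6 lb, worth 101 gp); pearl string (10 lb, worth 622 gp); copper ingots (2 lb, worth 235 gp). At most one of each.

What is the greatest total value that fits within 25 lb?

Filling by ratio: gold chalice + obsidian blade + pearl string + copper ingots for 1957, with 5 lb left unused.
The 10 lb tied up in pearl string is better spent on ivory figurine — total rises to 2060 (23 lb).
Next best is gold chalice + obsidian blade + pearl string + copper ingots at 1957 (20 lb) — short by 103.

2060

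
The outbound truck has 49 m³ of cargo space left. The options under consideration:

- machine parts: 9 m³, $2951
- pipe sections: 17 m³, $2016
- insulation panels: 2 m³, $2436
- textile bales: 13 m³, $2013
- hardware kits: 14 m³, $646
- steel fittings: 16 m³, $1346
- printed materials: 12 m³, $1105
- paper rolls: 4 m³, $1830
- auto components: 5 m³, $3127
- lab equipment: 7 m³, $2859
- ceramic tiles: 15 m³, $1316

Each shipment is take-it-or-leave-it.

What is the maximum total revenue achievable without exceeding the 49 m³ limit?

15219

Greedy by ratio would take machine parts + insulation panels + textile bales + paper rolls + auto components + lab equipment: 40 m³ used, total 15216.
Dropping textile bales frees 13 m³; slotting in pipe sections (17 m³) lifts the total to 15219 at 44 m³.
Next best is machine parts + insulation panels + textile bales + paper rolls + auto components + lab equipment at 15216 (40 m³) — short by 3.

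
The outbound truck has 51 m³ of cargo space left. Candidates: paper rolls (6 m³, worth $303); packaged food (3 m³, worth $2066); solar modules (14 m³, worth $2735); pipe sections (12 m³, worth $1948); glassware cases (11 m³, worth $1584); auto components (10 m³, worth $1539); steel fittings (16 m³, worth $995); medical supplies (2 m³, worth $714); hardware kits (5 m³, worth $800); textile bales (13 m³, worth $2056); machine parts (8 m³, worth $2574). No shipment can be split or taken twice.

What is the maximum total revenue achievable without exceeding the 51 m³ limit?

11729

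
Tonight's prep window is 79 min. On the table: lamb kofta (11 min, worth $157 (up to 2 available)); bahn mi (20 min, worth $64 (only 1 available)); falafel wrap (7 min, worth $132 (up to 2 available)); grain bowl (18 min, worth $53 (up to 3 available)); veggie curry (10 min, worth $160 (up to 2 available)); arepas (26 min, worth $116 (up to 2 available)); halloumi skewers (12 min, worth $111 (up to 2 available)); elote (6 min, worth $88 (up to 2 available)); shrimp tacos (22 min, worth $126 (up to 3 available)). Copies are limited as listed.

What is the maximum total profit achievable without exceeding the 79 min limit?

Greedy by ratio would take 2×lamb kofta + 2×falafel wrap + 2×veggie curry + 2×elote: 68 min used, total 1074.
The 6 min tied up in elote is better spent on halloumi skewers — total rises to 1097 (74 min).
Nothing else within 79 min beats 1097.

1097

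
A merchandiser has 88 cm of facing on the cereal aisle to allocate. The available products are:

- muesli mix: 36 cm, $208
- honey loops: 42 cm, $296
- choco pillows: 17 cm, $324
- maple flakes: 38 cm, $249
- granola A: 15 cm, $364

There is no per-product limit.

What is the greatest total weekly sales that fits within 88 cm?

1820

By weekly sales per cm: granola A 24.27, choco pillows 19.06, honey loops 7.05, maple flakes 6.55 lead.
Taking 5×granola A: 75 cm used, 1820 in weekly sales.
Every other selection either busts 88 cm or fails to beat 1820.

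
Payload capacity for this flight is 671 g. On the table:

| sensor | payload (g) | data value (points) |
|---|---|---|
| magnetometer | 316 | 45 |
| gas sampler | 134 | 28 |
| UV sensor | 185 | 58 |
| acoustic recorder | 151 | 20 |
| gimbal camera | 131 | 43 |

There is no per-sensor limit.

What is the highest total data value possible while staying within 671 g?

215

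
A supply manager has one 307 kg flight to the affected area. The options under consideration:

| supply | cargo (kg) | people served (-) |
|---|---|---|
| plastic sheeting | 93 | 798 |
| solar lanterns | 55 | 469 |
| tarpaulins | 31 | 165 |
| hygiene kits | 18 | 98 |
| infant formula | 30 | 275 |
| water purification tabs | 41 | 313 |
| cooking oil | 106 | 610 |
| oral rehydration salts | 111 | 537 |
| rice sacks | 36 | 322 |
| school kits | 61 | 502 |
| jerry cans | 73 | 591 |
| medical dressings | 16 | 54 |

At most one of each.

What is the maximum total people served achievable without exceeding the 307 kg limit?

2553

The ratio heuristic lands on plastic sheeting + solar lanterns + hygiene kits + infant formula + rice sacks + school kits (2464) but leaves 14 kg idle.
The 61 kg tied up in school kits is better spent on jerry cans — total rises to 2553 (305 kg).
Runner-up plastic sheeting + solar lanterns + tarpaulins + infant formula + rice sacks + school kits tops out at 2531.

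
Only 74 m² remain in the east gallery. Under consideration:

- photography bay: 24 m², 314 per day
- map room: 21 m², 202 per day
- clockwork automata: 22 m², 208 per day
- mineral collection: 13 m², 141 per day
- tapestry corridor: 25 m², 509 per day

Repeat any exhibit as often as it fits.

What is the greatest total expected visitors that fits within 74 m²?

1332

Taking photography bay + 2×tapestry corridor: 74 m² used, 1332 in expected visitors.
Every other selection either busts 74 m² or fails to beat 1332.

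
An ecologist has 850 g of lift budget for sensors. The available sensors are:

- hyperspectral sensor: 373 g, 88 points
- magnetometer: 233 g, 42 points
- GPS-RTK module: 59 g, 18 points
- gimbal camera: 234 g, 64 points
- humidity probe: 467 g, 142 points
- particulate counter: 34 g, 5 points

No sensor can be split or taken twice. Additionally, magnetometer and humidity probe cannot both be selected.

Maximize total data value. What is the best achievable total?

230

By data value per g: GPS-RTK module 0.31, humidity probe 0.30, gimbal camera 0.27, hyperspectral sensor 0.24 lead.
Filling by ratio: GPS-RTK module + gimbal camera + humidity probe + particulate counter for 229, with 56 g left unused.
Replace GPS-RTK module and gimbal camera and particulate counter with hyperspectral sensor: the trade gains 1 net, giving 230 at 840 g.
Nothing else feasible within 850 g beats 230.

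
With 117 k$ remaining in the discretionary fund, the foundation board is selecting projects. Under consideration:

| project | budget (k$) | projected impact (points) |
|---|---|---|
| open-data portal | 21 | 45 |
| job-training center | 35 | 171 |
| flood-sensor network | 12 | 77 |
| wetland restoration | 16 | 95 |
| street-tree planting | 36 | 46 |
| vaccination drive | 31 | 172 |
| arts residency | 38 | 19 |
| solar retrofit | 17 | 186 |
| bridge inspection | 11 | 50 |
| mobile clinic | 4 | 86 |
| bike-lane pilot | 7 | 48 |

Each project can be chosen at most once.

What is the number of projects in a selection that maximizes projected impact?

The maximum projected impact within 117 k$ is 790.
job-training center + flood-sensor network + vaccination drive + solar retrofit + bridge inspection + mobile clinic + bike-lane pilot hits 790 at 117 k$.
All optima have 7 projects.

7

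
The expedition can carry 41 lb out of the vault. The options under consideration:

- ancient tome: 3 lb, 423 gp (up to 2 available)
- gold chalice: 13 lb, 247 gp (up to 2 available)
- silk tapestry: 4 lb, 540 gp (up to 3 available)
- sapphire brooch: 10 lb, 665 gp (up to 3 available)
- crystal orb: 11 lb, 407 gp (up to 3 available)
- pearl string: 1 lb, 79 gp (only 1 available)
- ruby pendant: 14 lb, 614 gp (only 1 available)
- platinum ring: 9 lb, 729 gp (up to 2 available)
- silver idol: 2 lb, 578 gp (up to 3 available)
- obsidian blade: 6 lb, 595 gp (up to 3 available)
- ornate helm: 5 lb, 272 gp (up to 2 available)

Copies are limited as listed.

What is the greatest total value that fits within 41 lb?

5662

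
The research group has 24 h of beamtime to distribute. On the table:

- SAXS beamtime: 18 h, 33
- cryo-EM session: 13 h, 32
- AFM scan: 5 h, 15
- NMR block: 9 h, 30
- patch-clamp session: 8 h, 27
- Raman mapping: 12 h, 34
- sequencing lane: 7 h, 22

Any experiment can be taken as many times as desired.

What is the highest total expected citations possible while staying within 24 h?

81

The ratio ordering already packs tightly: 3×patch-clamp session, 24 h, 81.
Every other selection either busts 24 h or fails to beat 81.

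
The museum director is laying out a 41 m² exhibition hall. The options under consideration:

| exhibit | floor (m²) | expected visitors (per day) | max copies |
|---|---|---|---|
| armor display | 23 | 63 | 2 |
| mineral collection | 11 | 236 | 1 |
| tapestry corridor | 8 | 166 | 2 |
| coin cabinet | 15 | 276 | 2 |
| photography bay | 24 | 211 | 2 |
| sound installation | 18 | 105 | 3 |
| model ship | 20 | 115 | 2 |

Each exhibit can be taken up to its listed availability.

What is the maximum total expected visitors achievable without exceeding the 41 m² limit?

Ranking by ratio (expected visitors/m²): mineral collection 21.45, tapestry corridor 20.75, coin cabinet 18.40.
Greedy by ratio would take mineral collection + 2×tapestry corridor: 27 m² used, total 568.
Dropping 2×tapestry corridor frees 16 m²; slotting in 2×coin cabinet (30 m²) lifts the total to 788 at 41 m².

788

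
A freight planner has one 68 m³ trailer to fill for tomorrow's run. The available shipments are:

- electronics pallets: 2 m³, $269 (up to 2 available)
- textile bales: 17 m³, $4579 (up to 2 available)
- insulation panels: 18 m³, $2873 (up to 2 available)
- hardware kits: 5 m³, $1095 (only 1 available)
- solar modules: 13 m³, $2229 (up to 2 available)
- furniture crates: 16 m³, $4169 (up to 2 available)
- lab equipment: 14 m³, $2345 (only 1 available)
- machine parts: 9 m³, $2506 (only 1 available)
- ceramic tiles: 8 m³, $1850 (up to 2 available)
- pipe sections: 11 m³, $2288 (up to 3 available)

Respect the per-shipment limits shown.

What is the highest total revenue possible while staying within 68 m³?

By revenue per m³: machine parts 278.44, textile bales 269.35, furniture crates 260.56 lead.
Taking the top-ratio shipments first gives 2×textile bales + furniture crates + machine parts + ceramic tiles for 17683 (67 m³).
Replace machine parts and ceramic tiles with electronics pallets + furniture crates: the trade gains 82 net, giving 17765 at 68 m³.
Nothing else within 68 m³ beats 17765.

17765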